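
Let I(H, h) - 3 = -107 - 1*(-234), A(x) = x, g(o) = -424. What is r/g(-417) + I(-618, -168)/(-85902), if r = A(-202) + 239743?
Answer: -10288553051/18211224 ≈ -564.96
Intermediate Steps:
I(H, h) = 130 (I(H, h) = 3 + (-107 - 1*(-234)) = 3 + (-107 + 234) = 3 + 127 = 130)
r = 239541 (r = -202 + 239743 = 239541)
r/g(-417) + I(-618, -168)/(-85902) = 239541/(-424) + 130/(-85902) = 239541*(-1/424) + 130*(-1/85902) = -239541/424 - 65/42951 = -10288553051/18211224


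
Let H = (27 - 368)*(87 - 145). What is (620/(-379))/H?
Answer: -10/120901 ≈ -8.2712e-5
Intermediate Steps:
H = 19778 (H = -341*(-58) = 19778)
(620/(-379))/H = (620/(-379))/19778 = (620*(-1/379))*(1/19778) = -620/379*1/19778 = -10/120901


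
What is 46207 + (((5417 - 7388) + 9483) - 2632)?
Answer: 51087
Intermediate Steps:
46207 + (((5417 - 7388) + 9483) - 2632) = 46207 + ((-1971 + 9483) - 2632) = 46207 + (7512 - 2632) = 46207 + 4880 = 51087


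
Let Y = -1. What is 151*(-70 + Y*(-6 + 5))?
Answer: -10419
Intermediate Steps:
151*(-70 + Y*(-6 + 5)) = 151*(-70 - (-6 + 5)) = 151*(-70 - 1*(-1)) = 151*(-70 + 1) = 151*(-69) = -10419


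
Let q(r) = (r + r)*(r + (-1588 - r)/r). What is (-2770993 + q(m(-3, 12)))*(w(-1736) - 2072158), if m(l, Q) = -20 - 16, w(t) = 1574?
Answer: 5738633908920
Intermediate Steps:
m(l, Q) = -36
q(r) = 2*r*(r + (-1588 - r)/r) (q(r) = (2*r)*(r + (-1588 - r)/r) = 2*r*(r + (-1588 - r)/r))
(-2770993 + q(m(-3, 12)))*(w(-1736) - 2072158) = (-2770993 + (-3176 - 2*(-36) + 2*(-36)²))*(1574 - 2072158) = (-2770993 + (-3176 + 72 + 2*1296))*(-2070584) = (-2770993 + (-3176 + 72 + 2592))*(-2070584) = (-2770993 - 512)*(-2070584) = -2771505*(-2070584) = 5738633908920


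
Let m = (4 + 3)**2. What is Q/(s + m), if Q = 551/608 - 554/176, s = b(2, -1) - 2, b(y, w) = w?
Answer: -789/16192 ≈ -0.048728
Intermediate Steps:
m = 49 (m = 7**2 = 49)
s = -3 (s = -1 - 2 = -3)
Q = -789/352 (Q = 551*(1/608) - 554*1/176 = 29/32 - 277/88 = -789/352 ≈ -2.2415)
Q/(s + m) = -789/352/(-3 + 49) = -789/352/46 = (1/46)*(-789/352) = -789/16192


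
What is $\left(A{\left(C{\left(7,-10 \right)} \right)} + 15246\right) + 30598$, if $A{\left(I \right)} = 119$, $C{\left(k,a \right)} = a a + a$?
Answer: $45963$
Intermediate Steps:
$C{\left(k,a \right)} = a + a^{2}$ ($C{\left(k,a \right)} = a^{2} + a = a + a^{2}$)
$\left(A{\left(C{\left(7,-10 \right)} \right)} + 15246\right) + 30598 = \left(119 + 15246\right) + 30598 = 15365 + 30598 = 45963$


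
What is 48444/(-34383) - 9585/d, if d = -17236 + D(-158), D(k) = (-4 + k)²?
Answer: -255314869/103240688 ≈ -2.4730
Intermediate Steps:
d = 9008 (d = -17236 + (-4 - 158)² = -17236 + (-162)² = -17236 + 26244 = 9008)
48444/(-34383) - 9585/d = 48444/(-34383) - 9585/9008 = 48444*(-1/34383) - 9585*1/9008 = -16148/11461 - 9585/9008 = -255314869/103240688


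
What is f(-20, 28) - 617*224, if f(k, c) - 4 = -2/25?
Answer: -3455102/25 ≈ -1.3820e+5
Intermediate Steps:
f(k, c) = 98/25 (f(k, c) = 4 - 2/25 = 98/25)
f(-20, 28) - 617*224 = 98/25 - 617*224 = 98/25 - 138208 = -3455102/25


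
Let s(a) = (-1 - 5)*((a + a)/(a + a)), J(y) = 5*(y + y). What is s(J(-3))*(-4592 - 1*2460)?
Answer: 42312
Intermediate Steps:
J(y) = 10*y (J(y) = 5*(2*y) = 10*y)
s(a) = -6 (s(a) = -6*2*a/(2*a) = -6*2*a*1/(2*a) = -6*1 = -6)
s(J(-3))*(-4592 - 1*2460) = -6*(-4592 - 1*2460) = -6*(-4592 - 2460) = -6*(-7052) = 42312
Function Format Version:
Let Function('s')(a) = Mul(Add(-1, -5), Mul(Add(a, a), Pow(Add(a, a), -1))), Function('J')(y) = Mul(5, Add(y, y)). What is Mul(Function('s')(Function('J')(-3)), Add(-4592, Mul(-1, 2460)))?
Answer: 42312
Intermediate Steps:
Function('J')(y) = Mul(10, y) (Function('J')(y) = Mul(5, Mul(2, y)) = Mul(10, y))
Function('s')(a) = -6 (Function('s')(a) = Mul(-6, Mul(Mul(2, a), Pow(Mul(2, a), -1))) = Mul(-6, Mul(Mul(2, a), Mul(Rational(1, 2), Pow(a, -1)))) = Mul(-6, 1) = -6)
Mul(Function('s')(Function('J')(-3)), Add(-4592, Mul(-1, 2460))) = Mul(-6, Add(-4592, Mul(-1, 2460))) = Mul(-6, Add(-4592, -2460)) = Mul(-6, -7052) = 42312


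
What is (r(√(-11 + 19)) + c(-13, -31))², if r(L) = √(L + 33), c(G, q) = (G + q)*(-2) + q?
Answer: (57 + √(33 + 2*√2))² ≈ 3967.2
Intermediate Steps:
c(G, q) = -q - 2*G (c(G, q) = (-2*G - 2*q) + q = -q - 2*G)
r(L) = √(33 + L)
(r(√(-11 + 19)) + c(-13, -31))² = (√(33 + √(-11 + 19)) + (-1*(-31) - 2*(-13)))² = (√(33 + √8) + (31 + 26))² = (√(33 + 2*√2) + 57)² = (57 + √(33 + 2*√2))²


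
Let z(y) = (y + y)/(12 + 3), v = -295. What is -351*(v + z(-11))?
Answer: 520299/5 ≈ 1.0406e+5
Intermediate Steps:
z(y) = 2*y/15 (z(y) = (2*y)/15 = (2*y)*(1/15) = 2*y/15)
-351*(v + z(-11)) = -351*(-295 + (2/15)*(-11)) = -351*(-295 - 22/15) = -351*(-4447/15) = 520299/5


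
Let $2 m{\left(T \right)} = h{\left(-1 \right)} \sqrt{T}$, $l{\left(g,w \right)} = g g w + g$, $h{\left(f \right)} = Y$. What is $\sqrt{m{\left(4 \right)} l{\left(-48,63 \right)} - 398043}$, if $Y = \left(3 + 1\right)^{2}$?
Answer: $\sqrt{1923621} \approx 1386.9$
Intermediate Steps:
$Y = 16$ ($Y = 4^{2} = 16$)
$h{\left(f \right)} = 16$
$l{\left(g,w \right)} = g + w g^{2}$ ($l{\left(g,w \right)} = g^{2} w + g = w g^{2} + g = g + w g^{2}$)
$m{\left(T \right)} = 8 \sqrt{T}$ ($m{\left(T \right)} = \frac{16 \sqrt{T}}{2} = 8 \sqrt{T}$)
$\sqrt{m{\left(4 \right)} l{\left(-48,63 \right)} - 398043} = \sqrt{8 \sqrt{4} \left(- 48 \left(1 - 3024\right)\right) - 398043} = \sqrt{8 \cdot 2 \left(- 48 \left(1 - 3024\right)\right) - 398043} = \sqrt{16 \left(\left(-48\right) \left(-3023\right)\right) - 398043} = \sqrt{16 \cdot 145104 - 398043} = \sqrt{2321664 - 398043} = \sqrt{1923621}$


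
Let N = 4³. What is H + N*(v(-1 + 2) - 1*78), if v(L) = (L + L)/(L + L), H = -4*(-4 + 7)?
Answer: -4940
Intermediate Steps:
H = -12 (H = -4*3 = -12)
N = 64
v(L) = 1 (v(L) = (2*L)/((2*L)) = (2*L)*(1/(2*L)) = 1)
H + N*(v(-1 + 2) - 1*78) = -12 + 64*(1 - 1*78) = -12 + 64*(1 - 78) = -12 + 64*(-77) = -12 - 4928 = -4940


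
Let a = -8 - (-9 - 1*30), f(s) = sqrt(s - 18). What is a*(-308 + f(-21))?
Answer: -9548 + 31*I*sqrt(39) ≈ -9548.0 + 193.59*I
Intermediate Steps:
f(s) = sqrt(-18 + s)
a = 31 (a = -8 - (-9 - 30) = -8 - 1*(-39) = -8 + 39 = 31)
a*(-308 + f(-21)) = 31*(-308 + sqrt(-18 - 21)) = 31*(-308 + sqrt(-39)) = 31*(-308 + I*sqrt(39)) = -9548 + 31*I*sqrt(39)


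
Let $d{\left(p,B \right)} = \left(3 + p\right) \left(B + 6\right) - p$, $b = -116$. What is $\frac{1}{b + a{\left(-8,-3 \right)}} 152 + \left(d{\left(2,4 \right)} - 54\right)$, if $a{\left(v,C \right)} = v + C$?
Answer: $- \frac{914}{127} \approx -7.1969$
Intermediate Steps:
$a{\left(v,C \right)} = C + v$
$d{\left(p,B \right)} = - p + \left(3 + p\right) \left(6 + B\right)$ ($d{\left(p,B \right)} = \left(3 + p\right) \left(6 + B\right) - p = - p + \left(3 + p\right) \left(6 + B\right)$)
$\frac{1}{b + a{\left(-8,-3 \right)}} 152 + \left(d{\left(2,4 \right)} - 54\right) = \frac{1}{-116 - 11} \cdot 152 + \left(\left(18 + 3 \cdot 4 + 5 \cdot 2 + 4 \cdot 2\right) - 54\right) = \frac{1}{-116 - 11} \cdot 152 + \left(\left(18 + 12 + 10 + 8\right) - 54\right) = \frac{1}{-127} \cdot 152 + \left(48 - 54\right) = \left(- \frac{1}{127}\right) 152 - 6 = - \frac{152}{127} - 6 = - \frac{914}{127}$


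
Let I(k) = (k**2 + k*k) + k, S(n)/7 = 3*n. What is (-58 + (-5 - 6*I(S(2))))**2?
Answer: 461519289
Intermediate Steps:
S(n) = 21*n (S(n) = 7*(3*n) = 21*n)
I(k) = k + 2*k**2 (I(k) = (k**2 + k**2) + k = 2*k**2 + k = k + 2*k**2)
(-58 + (-5 - 6*I(S(2))))**2 = (-58 + (-5 - 6*21*2*(1 + 2*(21*2))))**2 = (-58 + (-5 - 252*(1 + 2*42)))**2 = (-58 + (-5 - 252*(1 + 84)))**2 = (-58 + (-5 - 252*85))**2 = (-58 + (-5 - 6*3570))**2 = (-58 + (-5 - 21420))**2 = (-58 - 21425)**2 = (-21483)**2 = 461519289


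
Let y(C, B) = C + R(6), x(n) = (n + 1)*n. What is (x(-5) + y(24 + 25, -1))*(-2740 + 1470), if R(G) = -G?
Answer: -80010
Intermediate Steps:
x(n) = n*(1 + n) (x(n) = (1 + n)*n = n*(1 + n))
y(C, B) = -6 + C (y(C, B) = C - 1*6 = C - 6 = -6 + C)
(x(-5) + y(24 + 25, -1))*(-2740 + 1470) = (-5*(1 - 5) + (-6 + (24 + 25)))*(-2740 + 1470) = (-5*(-4) + (-6 + 49))*(-1270) = (20 + 43)*(-1270) = 63*(-1270) = -80010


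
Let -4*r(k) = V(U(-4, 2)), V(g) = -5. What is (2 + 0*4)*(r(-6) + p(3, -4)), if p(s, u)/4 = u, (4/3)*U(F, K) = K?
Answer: -59/2 ≈ -29.500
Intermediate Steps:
U(F, K) = 3*K/4
p(s, u) = 4*u
r(k) = 5/4 (r(k) = -¼*(-5) = 5/4)
(2 + 0*4)*(r(-6) + p(3, -4)) = (2 + 0*4)*(5/4 + 4*(-4)) = (2 + 0)*(5/4 - 16) = 2*(-59/4) = -59/2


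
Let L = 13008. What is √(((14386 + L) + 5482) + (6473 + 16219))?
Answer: 4*√3473 ≈ 235.73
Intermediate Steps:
√(((14386 + L) + 5482) + (6473 + 16219)) = √(((14386 + 13008) + 5482) + (6473 + 16219)) = √((27394 + 5482) + 22692) = √(32876 + 22692) = √55568 = 4*√3473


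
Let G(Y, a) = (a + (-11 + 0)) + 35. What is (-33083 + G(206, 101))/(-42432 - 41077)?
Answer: 32958/83509 ≈ 0.39466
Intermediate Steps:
G(Y, a) = 24 + a (G(Y, a) = (a - 11) + 35 = (-11 + a) + 35 = 24 + a)
(-33083 + G(206, 101))/(-42432 - 41077) = (-33083 + (24 + 101))/(-42432 - 41077) = (-33083 + 125)/(-83509) = -32958*(-1/83509) = 32958/83509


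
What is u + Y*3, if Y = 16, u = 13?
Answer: 61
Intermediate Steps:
u + Y*3 = 13 + 16*3 = 13 + 48 = 61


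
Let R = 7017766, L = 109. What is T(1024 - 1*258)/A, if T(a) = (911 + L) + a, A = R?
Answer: 893/3508883 ≈ 0.00025450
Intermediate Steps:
A = 7017766
T(a) = 1020 + a (T(a) = (911 + 109) + a = 1020 + a)
T(1024 - 1*258)/A = (1020 + (1024 - 1*258))/7017766 = (1020 + (1024 - 258))*(1/7017766) = (1020 + 766)*(1/7017766) = 1786*(1/7017766) = 893/3508883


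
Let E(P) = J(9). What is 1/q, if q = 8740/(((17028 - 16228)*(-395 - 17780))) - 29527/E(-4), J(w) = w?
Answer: -6543000/21466132933 ≈ -0.00030481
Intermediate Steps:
E(P) = 9
q = -21466132933/6543000 (q = 8740/(((17028 - 16228)*(-395 - 17780))) - 29527/9 = 8740/((800*(-18175))) - 29527*1/9 = 8740/(-14540000) - 29527/9 = 8740*(-1/14540000) - 29527/9 = -437/727000 - 29527/9 = -21466132933/6543000 ≈ -3280.8)
1/q = 1/(-21466132933/6543000) = -6543000/21466132933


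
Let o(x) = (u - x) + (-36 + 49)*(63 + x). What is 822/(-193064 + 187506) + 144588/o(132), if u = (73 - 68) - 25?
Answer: 400830639/6622357 ≈ 60.527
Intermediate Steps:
u = -20 (u = 5 - 25 = -20)
o(x) = 799 + 12*x (o(x) = (-20 - x) + (-36 + 49)*(63 + x) = (-20 - x) + 13*(63 + x) = (-20 - x) + (819 + 13*x) = 799 + 12*x)
822/(-193064 + 187506) + 144588/o(132) = 822/(-193064 + 187506) + 144588/(799 + 12*132) = 822/(-5558) + 144588/(799 + 1584) = 822*(-1/5558) + 144588/2383 = -411/2779 + 144588*(1/2383) = -411/2779 + 144588/2383 = 400830639/6622357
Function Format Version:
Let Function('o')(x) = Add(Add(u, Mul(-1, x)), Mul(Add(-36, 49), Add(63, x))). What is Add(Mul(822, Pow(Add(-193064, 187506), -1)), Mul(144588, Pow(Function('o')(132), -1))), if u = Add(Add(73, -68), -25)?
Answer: Rational(400830639, 6622357) ≈ 60.527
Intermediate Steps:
u = -20 (u = Add(5, -25) = -20)
Function('o')(x) = Add(799, Mul(12, x)) (Function('o')(x) = Add(Add(-20, Mul(-1, x)), Mul(Add(-36, 49), Add(63, x))) = Add(Add(-20, Mul(-1, x)), Mul(13, Add(63, x))) = Add(Add(-20, Mul(-1, x)), Add(819, Mul(13, x))) = Add(799, Mul(12, x)))
Add(Mul(822, Pow(Add(-193064, 187506), -1)), Mul(144588, Pow(Function('o')(132), -1))) = Add(Mul(822, Pow(Add(-193064, 187506), -1)), Mul(144588, Pow(Add(799, Mul(12, 132)), -1))) = Add(Mul(822, Pow(-5558, -1)), Mul(144588, Pow(Add(799, 1584), -1))) = Add(Mul(822, Rational(-1, 5558)), Mul(144588, Pow(2383, -1))) = Add(Rational(-411, 2779), Mul(144588, Rational(1, 2383))) = Add(Rational(-411, 2779), Rational(144588, 2383)) = Rational(400830639, 6622357)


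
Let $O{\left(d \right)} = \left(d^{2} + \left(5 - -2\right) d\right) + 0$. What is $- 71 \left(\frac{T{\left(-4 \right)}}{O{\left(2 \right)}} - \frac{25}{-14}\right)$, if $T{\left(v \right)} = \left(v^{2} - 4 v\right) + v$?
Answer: $- \frac{29891}{126} \approx -237.23$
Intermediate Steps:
$T{\left(v \right)} = v^{2} - 3 v$
$O{\left(d \right)} = d^{2} + 7 d$ ($O{\left(d \right)} = \left(d^{2} + \left(5 + 2\right) d\right) + 0 = \left(d^{2} + 7 d\right) + 0 = d^{2} + 7 d$)
$- 71 \left(\frac{T{\left(-4 \right)}}{O{\left(2 \right)}} - \frac{25}{-14}\right) = - 71 \left(\frac{\left(-4\right) \left(-3 - 4\right)}{2 \left(7 + 2\right)} - \frac{25}{-14}\right) = - 71 \left(\frac{\left(-4\right) \left(-7\right)}{2 \cdot 9} - - \frac{25}{14}\right) = - 71 \left(\frac{28}{18} + \frac{25}{14}\right) = - 71 \left(28 \cdot \frac{1}{18} + \frac{25}{14}\right) = - 71 \left(\frac{14}{9} + \frac{25}{14}\right) = \left(-71\right) \frac{421}{126} = - \frac{29891}{126}$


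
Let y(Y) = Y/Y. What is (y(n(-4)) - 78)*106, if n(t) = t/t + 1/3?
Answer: -8162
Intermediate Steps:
n(t) = 4/3 (n(t) = 1 + 1*(⅓) = 1 + ⅓ = 4/3)
y(Y) = 1
(y(n(-4)) - 78)*106 = (1 - 78)*106 = -77*106 = -8162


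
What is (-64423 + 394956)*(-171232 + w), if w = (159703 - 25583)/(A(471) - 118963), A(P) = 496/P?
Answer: -3171258063336475672/56031077 ≈ -5.6598e+10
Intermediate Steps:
w = -63170520/56031077 (w = (159703 - 25583)/(496/471 - 118963) = 134120/(496*(1/471) - 118963) = 134120/(496/471 - 118963) = 134120/(-56031077/471) = 134120*(-471/56031077) = -63170520/56031077 ≈ -1.1274)
(-64423 + 394956)*(-171232 + w) = (-64423 + 394956)*(-171232 - 63170520/56031077) = 330533*(-9594376547384/56031077) = -3171258063336475672/56031077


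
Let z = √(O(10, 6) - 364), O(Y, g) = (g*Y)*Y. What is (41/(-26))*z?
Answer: -41*√59/13 ≈ -24.225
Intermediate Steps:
O(Y, g) = g*Y² (O(Y, g) = (Y*g)*Y = g*Y²)
z = 2*√59 (z = √(6*10² - 364) = √(6*100 - 364) = √(600 - 364) = √236 = 2*√59 ≈ 15.362)
(41/(-26))*z = (41/(-26))*(2*√59) = (41*(-1/26))*(2*√59) = -41*√59/13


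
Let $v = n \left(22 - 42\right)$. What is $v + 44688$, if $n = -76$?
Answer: $46208$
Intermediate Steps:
$v = 1520$ ($v = - 76 \left(22 - 42\right) = \left(-76\right) \left(-20\right) = 1520$)
$v + 44688 = 1520 + 44688 = 46208$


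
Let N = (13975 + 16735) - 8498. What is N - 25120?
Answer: -2908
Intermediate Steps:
N = 22212 (N = 30710 - 8498 = 22212)
N - 25120 = 22212 - 25120 = -2908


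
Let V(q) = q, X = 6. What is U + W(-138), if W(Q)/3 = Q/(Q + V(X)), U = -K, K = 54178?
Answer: -1191847/22 ≈ -54175.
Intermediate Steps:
U = -54178 (U = -1*54178 = -54178)
W(Q) = 3*Q/(6 + Q) (W(Q) = 3*(Q/(Q + 6)) = 3*(Q/(6 + Q)) = 3*Q/(6 + Q))
U + W(-138) = -54178 + 3*(-138)/(6 - 138) = -54178 + 3*(-138)/(-132) = -54178 + 3*(-138)*(-1/132) = -54178 + 69/22 = -1191847/22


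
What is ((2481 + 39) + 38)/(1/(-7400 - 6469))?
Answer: -35476902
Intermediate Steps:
((2481 + 39) + 38)/(1/(-7400 - 6469)) = (2520 + 38)/(1/(-13869)) = 2558/(-1/13869) = 2558*(-13869) = -35476902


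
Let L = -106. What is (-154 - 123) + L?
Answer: -383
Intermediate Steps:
(-154 - 123) + L = (-154 - 123) - 106 = -277 - 106 = -383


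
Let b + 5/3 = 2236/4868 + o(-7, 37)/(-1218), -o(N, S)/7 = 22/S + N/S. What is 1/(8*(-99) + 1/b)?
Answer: -9441313/7485354942 ≈ -0.0012613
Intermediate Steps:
o(N, S) = -154/S - 7*N/S (o(N, S) = -7*(22/S + N/S) = -154/S - 7*N/S)
b = -9441313/7835046 (b = -5/3 + (2236/4868 + (7*(-22 - 1*(-7))/37)/(-1218)) = -5/3 + (2236*(1/4868) + (7*(1/37)*(-22 + 7))*(-1/1218)) = -5/3 + (559/1217 + (7*(1/37)*(-15))*(-1/1218)) = -5/3 + (559/1217 - 105/37*(-1/1218)) = -5/3 + (559/1217 + 5/2146) = -5/3 + 1205699/2611682 = -9441313/7835046 ≈ -1.2050)
1/(8*(-99) + 1/b) = 1/(8*(-99) + 1/(-9441313/7835046)) = 1/(-792 - 7835046/9441313) = 1/(-7485354942/9441313) = -9441313/7485354942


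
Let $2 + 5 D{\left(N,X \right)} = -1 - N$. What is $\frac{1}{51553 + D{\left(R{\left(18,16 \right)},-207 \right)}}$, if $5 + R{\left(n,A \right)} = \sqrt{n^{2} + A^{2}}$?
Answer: $\frac{1288835}{66443825709} + \frac{10 \sqrt{145}}{66443825709} \approx 1.9399 \cdot 10^{-5}$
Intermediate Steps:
$R{\left(n,A \right)} = -5 + \sqrt{A^{2} + n^{2}}$ ($R{\left(n,A \right)} = -5 + \sqrt{n^{2} + A^{2}} = -5 + \sqrt{A^{2} + n^{2}}$)
$D{\left(N,X \right)} = - \frac{3}{5} - \frac{N}{5}$ ($D{\left(N,X \right)} = - \frac{2}{5} + \frac{-1 - N}{5} = - \frac{2}{5} - \left(\frac{1}{5} + \frac{N}{5}\right) = - \frac{3}{5} - \frac{N}{5}$)
$\frac{1}{51553 + D{\left(R{\left(18,16 \right)},-207 \right)}} = \frac{1}{51553 - \left(\frac{3}{5} + \frac{-5 + \sqrt{16^{2} + 18^{2}}}{5}\right)} = \frac{1}{51553 - \left(\frac{3}{5} + \frac{-5 + \sqrt{256 + 324}}{5}\right)} = \frac{1}{51553 - \left(\frac{3}{5} + \frac{-5 + \sqrt{580}}{5}\right)} = \frac{1}{51553 - \left(\frac{3}{5} + \frac{-5 + 2 \sqrt{145}}{5}\right)} = \frac{1}{51553 + \left(- \frac{3}{5} + \left(1 - \frac{2 \sqrt{145}}{5}\right)\right)} = \frac{1}{51553 + \left(\frac{2}{5} - \frac{2 \sqrt{145}}{5}\right)} = \frac{1}{\frac{257767}{5} - \frac{2 \sqrt{145}}{5}}$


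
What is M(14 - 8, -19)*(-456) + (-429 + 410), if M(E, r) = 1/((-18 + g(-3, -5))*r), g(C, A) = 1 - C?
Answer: -145/7 ≈ -20.714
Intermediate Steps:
M(E, r) = -1/(14*r) (M(E, r) = 1/((-18 + (1 - 1*(-3)))*r) = 1/((-18 + (1 + 3))*r) = 1/((-18 + 4)*r) = 1/((-14)*r) = -1/(14*r))
M(14 - 8, -19)*(-456) + (-429 + 410) = -1/14/(-19)*(-456) + (-429 + 410) = -1/14*(-1/19)*(-456) - 19 = (1/266)*(-456) - 19 = -12/7 - 19 = -145/7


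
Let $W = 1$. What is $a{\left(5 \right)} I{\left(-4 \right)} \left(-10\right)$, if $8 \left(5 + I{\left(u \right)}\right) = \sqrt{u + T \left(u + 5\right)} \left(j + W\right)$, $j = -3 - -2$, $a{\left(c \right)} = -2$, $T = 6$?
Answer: $-100$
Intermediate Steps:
$j = -1$ ($j = -3 + 2 = -1$)
$I{\left(u \right)} = -5$ ($I{\left(u \right)} = -5 + \frac{\sqrt{u + 6 \left(u + 5\right)} \left(-1 + 1\right)}{8} = -5 + \frac{\sqrt{u + 6 \left(5 + u\right)} 0}{8} = -5 + \frac{\sqrt{u + \left(30 + 6 u\right)} 0}{8} = -5 + \frac{\sqrt{30 + 7 u} 0}{8} = -5 + \frac{1}{8} \cdot 0 = -5 + 0 = -5$)
$a{\left(5 \right)} I{\left(-4 \right)} \left(-10\right) = \left(-2\right) \left(-5\right) \left(-10\right) = 10 \left(-10\right) = -100$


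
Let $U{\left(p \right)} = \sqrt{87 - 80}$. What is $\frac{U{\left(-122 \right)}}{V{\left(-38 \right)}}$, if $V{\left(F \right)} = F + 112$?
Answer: $\frac{\sqrt{7}}{74} \approx 0.035753$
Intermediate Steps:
$V{\left(F \right)} = 112 + F$
$U{\left(p \right)} = \sqrt{7}$
$\frac{U{\left(-122 \right)}}{V{\left(-38 \right)}} = \frac{\sqrt{7}}{112 - 38} = \frac{\sqrt{7}}{74}$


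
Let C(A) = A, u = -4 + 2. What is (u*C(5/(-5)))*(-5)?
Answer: -10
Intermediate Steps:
u = -2
(u*C(5/(-5)))*(-5) = -10/(-5)*(-5) = -10*(-1)/5*(-5) = -2*(-1)*(-5) = 2*(-5) = -10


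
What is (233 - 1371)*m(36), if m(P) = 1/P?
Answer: -569/18 ≈ -31.611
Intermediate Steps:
(233 - 1371)*m(36) = (233 - 1371)/36 = -1138*1/36 = -569/18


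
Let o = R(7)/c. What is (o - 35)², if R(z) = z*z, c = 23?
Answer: 571536/529 ≈ 1080.4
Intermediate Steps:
R(z) = z²
o = 49/23 (o = 7²/23 = 49*(1/23) = 49/23 ≈ 2.1304)
(o - 35)² = (49/23 - 35)² = (-756/23)² = 571536/529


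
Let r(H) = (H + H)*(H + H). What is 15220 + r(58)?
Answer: 28676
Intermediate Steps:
r(H) = 4*H**2 (r(H) = (2*H)*(2*H) = 4*H**2)
15220 + r(58) = 15220 + 4*58**2 = 15220 + 4*3364 = 15220 + 13456 = 28676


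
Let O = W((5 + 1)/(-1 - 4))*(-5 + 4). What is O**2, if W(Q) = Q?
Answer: 36/25 ≈ 1.4400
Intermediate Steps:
O = 6/5 (O = ((5 + 1)/(-1 - 4))*(-5 + 4) = (6/(-5))*(-1) = (6*(-1/5))*(-1) = -6/5*(-1) = 6/5 ≈ 1.2000)
O**2 = (6/5)**2 = 36/25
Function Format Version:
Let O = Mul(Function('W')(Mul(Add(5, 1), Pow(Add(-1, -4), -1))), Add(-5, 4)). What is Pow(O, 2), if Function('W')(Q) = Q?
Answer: Rational(36, 25) ≈ 1.4400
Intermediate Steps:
O = Rational(6, 5) (O = Mul(Mul(Add(5, 1), Pow(Add(-1, -4), -1)), Add(-5, 4)) = Mul(Mul(6, Pow(-5, -1)), -1) = Mul(Mul(6, Rational(-1, 5)), -1) = Mul(Rational(-6, 5), -1) = Rational(6, 5) ≈ 1.2000)
Pow(O, 2) = Pow(Rational(6, 5), 2) = Rational(36, 25)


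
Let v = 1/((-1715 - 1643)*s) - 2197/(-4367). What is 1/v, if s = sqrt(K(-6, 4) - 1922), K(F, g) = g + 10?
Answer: 87986316*sqrt(53)/(4367*I + 44265156*sqrt(53)) ≈ 1.9877 - 2.6936e-5*I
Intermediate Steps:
K(F, g) = 10 + g
s = 6*I*sqrt(53) (s = sqrt((10 + 4) - 1922) = sqrt(14 - 1922) = sqrt(-1908) = 6*I*sqrt(53) ≈ 43.681*I)
v = 2197/4367 + I*sqrt(53)/1067844 (v = 1/((-1715 - 1643)*((6*I*sqrt(53)))) - 2197/(-4367) = (-I*sqrt(53)/318)/(-3358) - 2197*(-1/4367) = -(-1)*I*sqrt(53)/1067844 + 2197/4367 = I*sqrt(53)/1067844 + 2197/4367 = 2197/4367 + I*sqrt(53)/1067844 ≈ 0.50309 + 6.8176e-6*I)
1/v = 1/(2197/4367 + I*sqrt(53)/1067844)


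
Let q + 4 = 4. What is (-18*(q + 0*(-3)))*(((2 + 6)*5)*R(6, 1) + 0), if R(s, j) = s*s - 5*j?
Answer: 0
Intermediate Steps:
q = 0 (q = -4 + 4 = 0)
R(s, j) = s² - 5*j
(-18*(q + 0*(-3)))*(((2 + 6)*5)*R(6, 1) + 0) = (-18*(0 + 0*(-3)))*(((2 + 6)*5)*(6² - 5*1) + 0) = (-18*(0 + 0))*((8*5)*(36 - 5) + 0) = (-18*0)*(40*31 + 0) = 0*(1240 + 0) = 0*1240 = 0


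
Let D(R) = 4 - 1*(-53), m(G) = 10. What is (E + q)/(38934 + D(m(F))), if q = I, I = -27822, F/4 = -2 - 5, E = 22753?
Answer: -5069/38991 ≈ -0.13000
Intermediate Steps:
F = -28 (F = 4*(-2 - 5) = 4*(-7) = -28)
D(R) = 57 (D(R) = 4 + 53 = 57)
q = -27822
(E + q)/(38934 + D(m(F))) = (22753 - 27822)/(38934 + 57) = -5069/38991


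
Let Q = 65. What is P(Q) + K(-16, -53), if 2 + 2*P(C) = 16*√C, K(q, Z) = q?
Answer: -17 + 8*√65 ≈ 47.498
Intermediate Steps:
P(C) = -1 + 8*√C (P(C) = -1 + (16*√C)/2 = -1 + 8*√C)
P(Q) + K(-16, -53) = (-1 + 8*√65) - 16 = -17 + 8*√65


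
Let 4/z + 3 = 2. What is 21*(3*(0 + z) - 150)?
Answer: -3402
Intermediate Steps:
z = -4 (z = 4/(-3 + 2) = 4/(-1) = 4*(-1) = -4)
21*(3*(0 + z) - 150) = 21*(3*(0 - 4) - 150) = 21*(3*(-4) - 150) = 21*(-12 - 150) = 21*(-162) = -3402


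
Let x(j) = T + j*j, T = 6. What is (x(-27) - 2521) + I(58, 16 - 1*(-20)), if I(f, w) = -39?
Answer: -1825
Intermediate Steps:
x(j) = 6 + j² (x(j) = 6 + j*j = 6 + j²)
(x(-27) - 2521) + I(58, 16 - 1*(-20)) = ((6 + (-27)²) - 2521) - 39 = ((6 + 729) - 2521) - 39 = (735 - 2521) - 39 = -1786 - 39 = -1825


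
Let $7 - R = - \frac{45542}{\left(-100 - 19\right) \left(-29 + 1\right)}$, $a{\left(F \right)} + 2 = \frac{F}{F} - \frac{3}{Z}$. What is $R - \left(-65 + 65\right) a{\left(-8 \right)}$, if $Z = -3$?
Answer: $\frac{4919}{238} \approx 20.668$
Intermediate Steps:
$a{\left(F \right)} = 0$ ($a{\left(F \right)} = -2 + \left(\frac{F}{F} - \frac{3}{-3}\right) = -2 + \left(1 - -1\right) = -2 + \left(1 + 1\right) = -2 + 2 = 0$)
$R = \frac{4919}{238}$ ($R = 7 - - \frac{45542}{\left(-100 - 19\right) \left(-29 + 1\right)} = 7 - - \frac{45542}{\left(-119\right) \left(-28\right)} = 7 - - \frac{45542}{3332} = 7 - \left(-45542\right) \frac{1}{3332} = 7 - - \frac{3253}{238} = 7 + \frac{3253}{238} = \frac{4919}{238} \approx 20.668$)
$R - \left(-65 + 65\right) a{\left(-8 \right)} = \frac{4919}{238} - \left(-65 + 65\right) 0 = \frac{4919}{238} - 0 \cdot 0 = \frac{4919}{238} - 0 = \frac{4919}{238} + 0 = \frac{4919}{238}$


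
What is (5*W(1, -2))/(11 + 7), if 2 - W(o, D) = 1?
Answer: 5/18 ≈ 0.27778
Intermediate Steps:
W(o, D) = 1 (W(o, D) = 2 - 1*1 = 2 - 1 = 1)
(5*W(1, -2))/(11 + 7) = (5*1)/(11 + 7) = 5/18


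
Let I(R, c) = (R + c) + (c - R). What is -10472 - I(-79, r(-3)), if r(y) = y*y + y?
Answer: -10484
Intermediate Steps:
r(y) = y + y² (r(y) = y² + y = y + y²)
I(R, c) = 2*c
-10472 - I(-79, r(-3)) = -10472 - 2*(-3*(1 - 3)) = -10472 - 2*(-3*(-2)) = -10472 - 2*6 = -10472 - 1*12 = -10472 - 12 = -10484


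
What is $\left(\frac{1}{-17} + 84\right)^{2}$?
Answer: $\frac{2036329}{289} \approx 7046.1$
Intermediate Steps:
$\left(\frac{1}{-17} + 84\right)^{2} = \left(- \frac{1}{17} + 84\right)^{2} = \left(\frac{1427}{17}\right)^{2} = \frac{2036329}{289}$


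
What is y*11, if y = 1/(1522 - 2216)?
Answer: -11/694 ≈ -0.015850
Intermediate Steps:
y = -1/694 (y = 1/(-694) = -1/694 ≈ -0.0014409)
y*11 = -1/694*11 = -11/694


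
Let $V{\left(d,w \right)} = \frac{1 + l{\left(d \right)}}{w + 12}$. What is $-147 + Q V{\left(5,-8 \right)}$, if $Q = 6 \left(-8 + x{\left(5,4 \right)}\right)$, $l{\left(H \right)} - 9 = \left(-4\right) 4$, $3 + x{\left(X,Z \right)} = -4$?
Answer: $-12$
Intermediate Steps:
$x{\left(X,Z \right)} = -7$ ($x{\left(X,Z \right)} = -3 - 4 = -7$)
$l{\left(H \right)} = -7$ ($l{\left(H \right)} = 9 - 16 = -7$)
$Q = -90$ ($Q = 6 \left(-8 - 7\right) = 6 \left(-15\right) = -90$)
$V{\left(d,w \right)} = - \frac{6}{12 + w}$ ($V{\left(d,w \right)} = \frac{1 - 7}{w + 12} = - \frac{6}{12 + w}$)
$-147 + Q V{\left(5,-8 \right)} = -147 - 90 \left(- \frac{6}{12 - 8}\right) = -147 - 90 \left(- \frac{6}{4}\right) = -147 - 90 \left(\left(-6\right) \frac{1}{4}\right) = -147 - -135 = -147 + 135 = -12$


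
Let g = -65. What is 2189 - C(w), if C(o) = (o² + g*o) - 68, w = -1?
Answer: 2191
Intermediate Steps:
C(o) = -68 + o² - 65*o (C(o) = (o² - 65*o) - 68 = -68 + o² - 65*o)
2189 - C(w) = 2189 - (-68 + (-1)² - 65*(-1)) = 2189 - (-68 + 1 + 65) = 2189 - 1*(-2) = 2189 + 2 = 2191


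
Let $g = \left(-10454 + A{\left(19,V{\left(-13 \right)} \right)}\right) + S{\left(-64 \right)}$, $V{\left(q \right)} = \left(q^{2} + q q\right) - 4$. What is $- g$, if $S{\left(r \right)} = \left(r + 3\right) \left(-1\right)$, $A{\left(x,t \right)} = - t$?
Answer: $10727$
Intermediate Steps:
$V{\left(q \right)} = -4 + 2 q^{2}$ ($V{\left(q \right)} = \left(q^{2} + q^{2}\right) - 4 = 2 q^{2} - 4 = -4 + 2 q^{2}$)
$S{\left(r \right)} = -3 - r$ ($S{\left(r \right)} = \left(3 + r\right) \left(-1\right) = -3 - r$)
$g = -10727$ ($g = \left(-10454 - \left(-4 + 2 \left(-13\right)^{2}\right)\right) - -61 = \left(-10454 - \left(-4 + 2 \cdot 169\right)\right) + \left(-3 + 64\right) = \left(-10454 - \left(-4 + 338\right)\right) + 61 = \left(-10454 - 334\right) + 61 = -10788 + 61 = -10727$)
$- g = \left(-1\right) \left(-10727\right) = 10727$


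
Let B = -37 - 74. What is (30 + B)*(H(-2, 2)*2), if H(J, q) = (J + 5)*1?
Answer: -486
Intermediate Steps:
B = -111
H(J, q) = 5 + J (H(J, q) = (5 + J)*1 = 5 + J)
(30 + B)*(H(-2, 2)*2) = (30 - 111)*((5 - 2)*2) = -243*2 = -81*6 = -486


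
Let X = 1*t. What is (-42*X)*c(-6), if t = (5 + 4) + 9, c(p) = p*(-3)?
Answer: -13608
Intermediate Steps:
c(p) = -3*p
t = 18 (t = 9 + 9 = 18)
X = 18 (X = 1*18 = 18)
(-42*X)*c(-6) = (-42*18)*(-3*(-6)) = -756*18 = -13608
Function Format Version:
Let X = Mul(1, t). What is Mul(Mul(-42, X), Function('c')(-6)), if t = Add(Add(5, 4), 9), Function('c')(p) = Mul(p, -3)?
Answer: -13608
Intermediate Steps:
Function('c')(p) = Mul(-3, p)
t = 18 (t = Add(9, 9) = 18)
X = 18 (X = Mul(1, 18) = 18)
Mul(Mul(-42, X), Function('c')(-6)) = Mul(Mul(-42, 18), Mul(-3, -6)) = Mul(-756, 18) = -13608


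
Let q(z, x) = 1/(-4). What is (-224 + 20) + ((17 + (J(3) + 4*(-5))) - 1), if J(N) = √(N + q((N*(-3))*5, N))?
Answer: -208 + √11/2 ≈ -206.34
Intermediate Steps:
q(z, x) = -¼
J(N) = √(-¼ + N) (J(N) = √(N - ¼) = √(-¼ + N))
(-224 + 20) + ((17 + (J(3) + 4*(-5))) - 1) = (-224 + 20) + ((17 + (√(-1 + 4*3)/2 + 4*(-5))) - 1) = -204 + ((17 + (√(-1 + 12)/2 - 20)) - 1) = -204 + ((17 + (√11/2 - 20)) - 1) = -204 + ((17 + (-20 + √11/2)) - 1) = -204 + ((-3 + √11/2) - 1) = -204 + (-4 + √11/2) = -208 + √11/2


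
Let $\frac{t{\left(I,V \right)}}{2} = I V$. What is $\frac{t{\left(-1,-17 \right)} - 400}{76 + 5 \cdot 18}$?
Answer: $- \frac{183}{83} \approx -2.2048$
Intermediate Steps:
$t{\left(I,V \right)} = 2 I V$
$\frac{t{\left(-1,-17 \right)} - 400}{76 + 5 \cdot 18} = \frac{2 \left(-1\right) \left(-17\right) - 400}{76 + 5 \cdot 18} = \frac{34 - 400}{76 + 90} = - \frac{366}{166} = \left(-366\right) \frac{1}{166} = - \frac{183}{83}$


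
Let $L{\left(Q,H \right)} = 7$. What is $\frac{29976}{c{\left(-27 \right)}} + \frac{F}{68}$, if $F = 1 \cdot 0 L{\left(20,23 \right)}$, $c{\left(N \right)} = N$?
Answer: $- \frac{9992}{9} \approx -1110.2$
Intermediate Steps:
$F = 0$ ($F = 1 \cdot 0 \cdot 7 = 0 \cdot 7 = 0$)
$\frac{29976}{c{\left(-27 \right)}} + \frac{F}{68} = \frac{29976}{-27} + \frac{0}{68} = 29976 \left(- \frac{1}{27}\right) + 0 \cdot \frac{1}{68} = - \frac{9992}{9} + 0 = - \frac{9992}{9}$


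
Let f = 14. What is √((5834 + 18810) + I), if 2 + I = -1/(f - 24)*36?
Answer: 6*√17115/5 ≈ 156.99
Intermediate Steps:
I = 8/5 (I = -2 - 1/(14 - 24)*36 = -2 - 1/(-10)*36 = -2 - 1*(-⅒)*36 = -2 + (⅒)*36 = -2 + 18/5 = 8/5 ≈ 1.6000)
√((5834 + 18810) + I) = √((5834 + 18810) + 8/5) = √(24644 + 8/5) = √(123228/5) = 6*√17115/5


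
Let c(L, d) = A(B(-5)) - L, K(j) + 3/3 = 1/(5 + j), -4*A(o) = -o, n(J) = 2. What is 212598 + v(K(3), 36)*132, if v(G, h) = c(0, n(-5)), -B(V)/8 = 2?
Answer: 212070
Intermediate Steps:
B(V) = -16 (B(V) = -8*2 = -16)
A(o) = o/4 (A(o) = -(-1)*o/4 = o/4)
K(j) = -1 + 1/(5 + j)
c(L, d) = -4 - L (c(L, d) = (¼)*(-16) - L = -4 - L)
v(G, h) = -4 (v(G, h) = -4 - 1*0 = -4 + 0 = -4)
212598 + v(K(3), 36)*132 = 212598 - 4*132 = 212598 - 528 = 212070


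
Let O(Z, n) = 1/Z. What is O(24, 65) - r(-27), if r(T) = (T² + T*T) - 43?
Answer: -33959/24 ≈ -1415.0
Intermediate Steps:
r(T) = -43 + 2*T² (r(T) = (T² + T²) - 43 = 2*T² - 43 = -43 + 2*T²)
O(24, 65) - r(-27) = 1/24 - (-43 + 2*(-27)²) = 1/24 - (-43 + 2*729) = 1/24 - (-43 + 1458) = 1/24 - 1*1415 = 1/24 - 1415 = -33959/24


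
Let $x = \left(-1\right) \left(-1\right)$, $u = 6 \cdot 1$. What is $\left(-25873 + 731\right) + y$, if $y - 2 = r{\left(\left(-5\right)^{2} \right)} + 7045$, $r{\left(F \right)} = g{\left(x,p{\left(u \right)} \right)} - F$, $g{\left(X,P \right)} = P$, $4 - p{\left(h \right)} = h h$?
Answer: $-18152$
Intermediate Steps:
$u = 6$
$x = 1$
$p{\left(h \right)} = 4 - h^{2}$ ($p{\left(h \right)} = 4 - h h = 4 - h^{2}$)
$r{\left(F \right)} = -32 - F$ ($r{\left(F \right)} = \left(4 - 6^{2}\right) - F = \left(4 - 36\right) - F = -32 - F$)
$y = 6990$ ($y = 2 + \left(\left(-32 - \left(-5\right)^{2}\right) + 7045\right) = 2 + \left(\left(-32 - 25\right) + 7045\right) = 2 + \left(-57 + 7045\right) = 2 + 6988 = 6990$)
$\left(-25873 + 731\right) + y = \left(-25873 + 731\right) + 6990 = -25142 + 6990 = -18152$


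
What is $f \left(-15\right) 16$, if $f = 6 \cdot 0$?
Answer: $0$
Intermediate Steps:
$f = 0$
$f \left(-15\right) 16 = 0 \left(-15\right) 16 = 0 \cdot 16 = 0$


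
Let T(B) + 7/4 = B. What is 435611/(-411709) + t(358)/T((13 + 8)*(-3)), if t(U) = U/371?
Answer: -42446992667/39560706101 ≈ -1.0730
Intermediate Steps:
T(B) = -7/4 + B
t(U) = U/371 (t(U) = U*(1/371) = U/371)
435611/(-411709) + t(358)/T((13 + 8)*(-3)) = 435611/(-411709) + ((1/371)*358)/(-7/4 + (13 + 8)*(-3)) = 435611*(-1/411709) + 358/(371*(-7/4 + 21*(-3))) = -435611/411709 + 358/(371*(-7/4 - 63)) = -435611/411709 + 358/(371*(-259/4)) = -435611/411709 + (358/371)*(-4/259) = -435611/411709 - 1432/96089 = -42446992667/39560706101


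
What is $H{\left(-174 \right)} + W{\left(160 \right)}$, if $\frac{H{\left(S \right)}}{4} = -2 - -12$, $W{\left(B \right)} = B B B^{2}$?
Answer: $655360040$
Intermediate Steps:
$W{\left(B \right)} = B^{4}$ ($W{\left(B \right)} = B B^{3} = B^{4}$)
$H{\left(S \right)} = 40$ ($H{\left(S \right)} = 4 \left(-2 - -12\right) = 4 \left(-2 + 12\right) = 4 \cdot 10 = 40$)
$H{\left(-174 \right)} + W{\left(160 \right)} = 40 + 160^{4} = 40 + 655360000 = 655360040$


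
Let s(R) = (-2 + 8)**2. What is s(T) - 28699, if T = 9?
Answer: -28663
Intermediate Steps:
s(R) = 36 (s(R) = 6**2 = 36)
s(T) - 28699 = 36 - 28699 = -28663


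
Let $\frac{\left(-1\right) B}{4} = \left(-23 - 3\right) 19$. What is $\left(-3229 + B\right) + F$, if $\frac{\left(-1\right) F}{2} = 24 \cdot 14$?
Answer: $-1925$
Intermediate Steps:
$F = -672$ ($F = - 2 \cdot 24 \cdot 14 = \left(-2\right) 336 = -672$)
$B = 1976$ ($B = - 4 \left(-23 - 3\right) 19 = - 4 \left(\left(-26\right) 19\right) = \left(-4\right) \left(-494\right) = 1976$)
$\left(-3229 + B\right) + F = \left(-3229 + 1976\right) - 672 = -1253 - 672 = -1925$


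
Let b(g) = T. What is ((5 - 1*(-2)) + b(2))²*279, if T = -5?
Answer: 1116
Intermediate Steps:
b(g) = -5
((5 - 1*(-2)) + b(2))²*279 = ((5 - 1*(-2)) - 5)²*279 = ((5 + 2) - 5)²*279 = (7 - 5)²*279 = 2²*279 = 4*279 = 1116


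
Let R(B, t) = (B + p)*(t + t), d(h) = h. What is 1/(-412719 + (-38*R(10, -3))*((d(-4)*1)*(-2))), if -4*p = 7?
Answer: -1/397671 ≈ -2.5146e-6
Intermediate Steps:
p = -7/4 (p = -1/4*7 = -7/4 ≈ -1.7500)
R(B, t) = 2*t*(-7/4 + B) (R(B, t) = (B - 7/4)*(t + t) = (-7/4 + B)*(2*t) = 2*t*(-7/4 + B))
1/(-412719 + (-38*R(10, -3))*((d(-4)*1)*(-2))) = 1/(-412719 + (-19*(-3)*(-7 + 4*10))*(-4*1*(-2))) = 1/(-412719 + (-19*(-3)*(-7 + 40))*(-4*(-2))) = 1/(-412719 - 19*(-3)*33*8) = 1/(-412719 - 38*(-99/2)*8) = 1/(-412719 + 1881*8) = 1/(-412719 + 15048) = 1/(-397671) = -1/397671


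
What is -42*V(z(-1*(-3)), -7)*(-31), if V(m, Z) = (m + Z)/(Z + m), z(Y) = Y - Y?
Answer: 1302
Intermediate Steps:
z(Y) = 0
V(m, Z) = 1 (V(m, Z) = (Z + m)/(Z + m) = 1)
-42*V(z(-1*(-3)), -7)*(-31) = -42*1*(-31) = -42*(-31) = 1302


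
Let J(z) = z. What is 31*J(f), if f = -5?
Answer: -155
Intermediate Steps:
31*J(f) = 31*(-5) = -155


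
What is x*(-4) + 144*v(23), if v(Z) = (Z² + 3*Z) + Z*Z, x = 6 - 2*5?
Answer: 162304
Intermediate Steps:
x = -4 (x = 6 - 10 = -4)
v(Z) = 2*Z² + 3*Z (v(Z) = (Z² + 3*Z) + Z² = 2*Z² + 3*Z)
x*(-4) + 144*v(23) = -4*(-4) + 144*(23*(3 + 2*23)) = 16 + 144*(23*(3 + 46)) = 16 + 144*(23*49) = 16 + 144*1127 = 16 + 162288 = 162304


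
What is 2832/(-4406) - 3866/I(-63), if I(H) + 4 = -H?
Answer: -8600342/129977 ≈ -66.168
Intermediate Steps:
I(H) = -4 - H
2832/(-4406) - 3866/I(-63) = 2832/(-4406) - 3866/(-4 - 1*(-63)) = 2832*(-1/4406) - 3866/(-4 + 63) = -1416/2203 - 3866/59 = -8600342/129977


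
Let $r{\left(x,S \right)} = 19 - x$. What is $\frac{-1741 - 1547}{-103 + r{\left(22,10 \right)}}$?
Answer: $\frac{1644}{53} \approx 31.019$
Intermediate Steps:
$\frac{-1741 - 1547}{-103 + r{\left(22,10 \right)}} = \frac{-1741 - 1547}{-103 + \left(19 - 22\right)} = - \frac{3288}{-103 + \left(19 - 22\right)} = - \frac{3288}{-103 - 3} = - \frac{3288}{-106} = \left(-3288\right) \left(- \frac{1}{106}\right) = \frac{1644}{53}$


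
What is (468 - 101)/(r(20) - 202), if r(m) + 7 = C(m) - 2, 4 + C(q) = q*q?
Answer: 367/185 ≈ 1.9838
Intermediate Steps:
C(q) = -4 + q² (C(q) = -4 + q*q = -4 + q²)
r(m) = -13 + m² (r(m) = -7 + ((-4 + m²) - 2) = -7 + (-6 + m²) = -13 + m²)
(468 - 101)/(r(20) - 202) = (468 - 101)/((-13 + 20²) - 202) = 367/((-13 + 400) - 202) = 367/(387 - 202) = 367/185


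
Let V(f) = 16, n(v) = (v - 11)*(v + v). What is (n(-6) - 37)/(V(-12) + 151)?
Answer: 1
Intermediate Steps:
n(v) = 2*v*(-11 + v) (n(v) = (-11 + v)*(2*v) = 2*v*(-11 + v))
(n(-6) - 37)/(V(-12) + 151) = (2*(-6)*(-11 - 6) - 37)/(16 + 151) = (2*(-6)*(-17) - 37)/167 = (204 - 37)*(1/167) = 167*(1/167) = 1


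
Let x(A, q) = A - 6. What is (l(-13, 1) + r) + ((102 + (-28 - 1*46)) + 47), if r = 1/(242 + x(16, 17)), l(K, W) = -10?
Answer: 16381/252 ≈ 65.004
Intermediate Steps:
x(A, q) = -6 + A
r = 1/252 (r = 1/(242 + (-6 + 16)) = 1/(242 + 10) = 1/252 ≈ 0.0039683)
(l(-13, 1) + r) + ((102 + (-28 - 1*46)) + 47) = (-10 + 1/252) + ((102 + (-28 - 1*46)) + 47) = -2519/252 + ((102 + (-28 - 46)) + 47) = -2519/252 + ((102 - 74) + 47) = -2519/252 + (28 + 47) = -2519/252 + 75 = 16381/252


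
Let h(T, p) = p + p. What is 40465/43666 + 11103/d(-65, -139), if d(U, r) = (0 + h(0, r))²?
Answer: 1806060329/1687341572 ≈ 1.0704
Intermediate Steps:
h(T, p) = 2*p
d(U, r) = 4*r² (d(U, r) = (0 + 2*r)² = (2*r)² = 4*r²)
40465/43666 + 11103/d(-65, -139) = 40465/43666 + 11103/((4*(-139)²)) = 40465*(1/43666) + 11103/((4*19321)) = 40465/43666 + 11103/77284 = 1806060329/1687341572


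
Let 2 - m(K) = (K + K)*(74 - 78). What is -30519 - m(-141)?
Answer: -29393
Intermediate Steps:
m(K) = 2 + 8*K (m(K) = 2 - (K + K)*(74 - 78) = 2 - 2*K*(-4) = 2 - (-8)*K = 2 + 8*K)
-30519 - m(-141) = -30519 - (2 + 8*(-141)) = -30519 - (2 - 1128) = -30519 - 1*(-1126) = -30519 + 1126 = -29393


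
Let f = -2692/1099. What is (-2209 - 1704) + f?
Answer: -4303079/1099 ≈ -3915.4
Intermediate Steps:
f = -2692/1099 (f = -2692*1/1099 = -2692/1099 ≈ -2.4495)
(-2209 - 1704) + f = (-2209 - 1704) - 2692/1099 = -3913 - 2692/1099 = -4303079/1099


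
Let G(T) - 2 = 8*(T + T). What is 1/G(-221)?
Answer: -1/3534 ≈ -0.00028297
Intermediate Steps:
G(T) = 2 + 16*T (G(T) = 2 + 8*(T + T) = 2 + 8*(2*T) = 2 + 16*T)
1/G(-221) = 1/(2 + 16*(-221)) = 1/(2 - 3536) = 1/(-3534) = -1/3534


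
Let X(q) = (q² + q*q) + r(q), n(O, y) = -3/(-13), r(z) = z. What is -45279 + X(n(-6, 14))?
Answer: -7652094/169 ≈ -45279.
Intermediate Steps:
n(O, y) = 3/13 (n(O, y) = -3*(-1/13) = 3/13)
X(q) = q + 2*q² (X(q) = (q² + q*q) + q = (q² + q²) + q = 2*q² + q = q + 2*q²)
-45279 + X(n(-6, 14)) = -45279 + 3*(1 + 2*(3/13))/13 = -45279 + 3*(1 + 6/13)/13 = -45279 + (3/13)*(19/13) = -45279 + 57/169 = -7652094/169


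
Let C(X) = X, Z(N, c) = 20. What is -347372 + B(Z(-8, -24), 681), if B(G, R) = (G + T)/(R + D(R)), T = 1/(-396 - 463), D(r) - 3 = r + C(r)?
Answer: -610511136029/1757514 ≈ -3.4737e+5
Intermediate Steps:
D(r) = 3 + 2*r (D(r) = 3 + (r + r) = 3 + 2*r)
T = -1/859 (T = 1/(-859) = -1/859 ≈ -0.0011641)
B(G, R) = (-1/859 + G)/(3 + 3*R) (B(G, R) = (G - 1/859)/(R + (3 + 2*R)) = (-1/859 + G)/(3 + 3*R))
-347372 + B(Z(-8, -24), 681) = -347372 + (-1 + 859*20)/(2577*(1 + 681)) = -347372 + (1/2577)*(-1 + 17180)/682 = -347372 + (1/2577)*(1/682)*17179 = -347372 + 17179/1757514 = -610511136029/1757514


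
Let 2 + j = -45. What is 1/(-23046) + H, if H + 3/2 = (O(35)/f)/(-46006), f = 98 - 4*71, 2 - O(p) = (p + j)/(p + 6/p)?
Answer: -30346144852429/20230181713218 ≈ -1.5000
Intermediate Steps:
j = -47 (j = -2 - 45 = -47)
O(p) = 2 - (-47 + p)/(p + 6/p) (O(p) = 2 - (p - 47)/(p + 6/p) = 2 - (-47 + p)/(p + 6/p))
f = -186 (f = 98 - 284 = -186)
H = -3950177953/2633452449 (H = -3/2 + (((12 + 35**2 + 47*35)/(6 + 35**2))/(-186))/(-46006) = -3/2 + (((12 + 1225 + 1645)/(6 + 1225))*(-1/186))*(-1/46006) = -3/2 + ((2882/1231)*(-1/186))*(-1/46006) = -3/2 - 1441/114483*(-1/46006) = -3/2 + 1441/5266904898 = -3950177953/2633452449 ≈ -1.5000)
1/(-23046) + H = 1/(-23046) - 3950177953/2633452449 = -1/23046 - 3950177953/2633452449 = -30346144852429/20230181713218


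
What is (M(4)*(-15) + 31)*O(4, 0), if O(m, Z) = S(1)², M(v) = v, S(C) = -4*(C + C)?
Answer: -1856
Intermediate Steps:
S(C) = -8*C
O(m, Z) = 64 (O(m, Z) = (-8*1)² = (-8)² = 64)
(M(4)*(-15) + 31)*O(4, 0) = (4*(-15) + 31)*64 = (-60 + 31)*64 = -29*64 = -1856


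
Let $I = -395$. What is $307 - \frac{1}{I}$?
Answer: $\frac{121266}{395} \approx 307.0$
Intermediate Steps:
$307 - \frac{1}{I} = 307 - \frac{1}{-395} = 307 - - \frac{1}{395} = 307 + \frac{1}{395} = \frac{121266}{395}$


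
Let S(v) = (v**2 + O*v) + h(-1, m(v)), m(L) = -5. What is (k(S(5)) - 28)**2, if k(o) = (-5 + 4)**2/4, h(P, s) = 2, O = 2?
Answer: 12321/16 ≈ 770.06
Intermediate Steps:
S(v) = 2 + v**2 + 2*v (S(v) = (v**2 + 2*v) + 2 = 2 + v**2 + 2*v)
k(o) = 1/4 (k(o) = (-1)**2*(1/4) = 1*(1/4) = 1/4)
(k(S(5)) - 28)**2 = (1/4 - 28)**2 = (-111/4)**2 = 12321/16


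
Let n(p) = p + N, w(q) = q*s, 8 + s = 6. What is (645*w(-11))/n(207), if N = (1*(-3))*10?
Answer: 4730/59 ≈ 80.169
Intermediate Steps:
s = -2 (s = -8 + 6 = -2)
N = -30 (N = -3*10 = -30)
w(q) = -2*q (w(q) = q*(-2) = -2*q)
n(p) = -30 + p (n(p) = p - 30 = -30 + p)
(645*w(-11))/n(207) = (645*(-2*(-11)))/(-30 + 207) = (645*22)/177 = 14190*(1/177) = 4730/59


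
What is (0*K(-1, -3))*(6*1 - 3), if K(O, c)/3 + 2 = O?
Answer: 0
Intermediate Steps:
K(O, c) = -6 + 3*O
(0*K(-1, -3))*(6*1 - 3) = (0*(-6 + 3*(-1)))*(6*1 - 3) = (0*(-6 - 3))*(6 - 3) = (0*(-9))*3 = 0*3 = 0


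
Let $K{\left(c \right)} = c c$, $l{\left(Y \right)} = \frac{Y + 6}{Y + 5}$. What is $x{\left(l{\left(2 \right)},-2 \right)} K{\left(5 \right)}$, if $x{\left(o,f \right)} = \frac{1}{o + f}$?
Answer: $- \frac{175}{6} \approx -29.167$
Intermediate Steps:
$l{\left(Y \right)} = \frac{6 + Y}{5 + Y}$
$K{\left(c \right)} = c^{2}$
$x{\left(o,f \right)} = \frac{1}{f + o}$
$x{\left(l{\left(2 \right)},-2 \right)} K{\left(5 \right)} = \frac{5^{2}}{-2 + \frac{6 + 2}{5 + 2}} = \frac{1}{-2 + \frac{1}{7} \cdot 8} \cdot 25 = \frac{1}{-2 + \frac{8}{7}} \cdot 25 = \frac{1}{- \frac{6}{7}} \cdot 25 = \left(- \frac{7}{6}\right) 25 = - \frac{175}{6}$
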